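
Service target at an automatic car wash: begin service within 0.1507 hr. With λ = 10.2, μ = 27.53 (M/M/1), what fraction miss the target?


ρ = 10.2/27.53 = 0.3705
P(Wq > t) = ρ·e^{−(μ−λ)t} = 0.3705·e^{−2.6116}
= 0.3705·0.073415 = 0.027201

Final: 0.027201


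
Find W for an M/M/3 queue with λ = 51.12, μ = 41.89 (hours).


a = 1.2203; ρ = 0.4068; P₀ = 0.287725
Lq = P₀·a^c·ρ/(c!(1−ρ)²) = 0.10074
Wq = Lq/λ = 0.10074/51.12 = 0.001971 hr
W = Wq + 1/μ = 0.001971 + 0.02387 = 0.02584 hr

Final: 0.02584 hr


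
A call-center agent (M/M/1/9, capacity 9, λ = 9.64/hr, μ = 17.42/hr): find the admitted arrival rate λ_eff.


ρ = 0.5534; P_K = (1−ρ)ρ^9/(1−ρ^10) = 0.002180
λ_eff = λ(1 − P_K) = 9.64·(1 − 0.002180) = 9.64·0.997820 = 9.6190 /hr

Final: 9.6190 /hr


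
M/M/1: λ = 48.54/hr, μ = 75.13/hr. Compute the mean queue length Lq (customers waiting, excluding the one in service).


ρ = 48.54/75.13 = 0.6461
Lq = ρ²/(1−ρ) = 0.4174/0.3539 = 1.1794

Final: 1.1794


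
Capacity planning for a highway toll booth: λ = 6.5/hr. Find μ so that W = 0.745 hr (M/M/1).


W = 1/(μ−λ) ⇒ μ − λ = 1/W = 1/0.745 = 1.3423
μ = λ + 1/W = 6.5 + 1.3423 = 7.8423 per hr

Final: 7.8423 /hr


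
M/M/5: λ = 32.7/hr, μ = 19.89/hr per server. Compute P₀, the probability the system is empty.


a = λ/μ = 32.7/19.89 = 1.6440; ρ = a/c = 0.3288
Σ_{k=0}^{4} a^k/k! (terms k=0..4) = 1.00000 + 1.64404 + 1.35144 + 0.74061 + 0.30440 = 5.04048
Tail: a^5/(5!(1−ρ)) = 12.01060/(120·0.6712) = 0.14912
P₀ = 1/(5.04048 + 0.14912) = 1/5.18960 = 0.192693

Final: 0.192693


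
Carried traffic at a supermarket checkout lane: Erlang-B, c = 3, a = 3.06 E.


B(3,3.06) = 0.353285 (Erlang-B)
Carried load = a(1 − B) = 3.06·(1 − 0.353285) = 3.06·0.646715 = 1.9789 E

Final: 1.9789 Erlangs


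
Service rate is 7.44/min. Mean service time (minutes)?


Mean service time = 1/μ = 1/7.44 minute = 0.13441 minute
In minutes: 0.13441 × 1 = 0.1344 min

Final: 0.1344 min


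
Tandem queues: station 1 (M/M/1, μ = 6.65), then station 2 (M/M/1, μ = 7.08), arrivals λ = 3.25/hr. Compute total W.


Each node sees arrival rate λ = 3.25/hr (tandem ⇒ throughput preserved).
W₁ = 1/(μ₁−λ) = 1/(6.65−3.25) = 0.29412 hr
W₂ = 1/(μ₂−λ) = 1/(7.08−3.25) = 0.26110 hr
W_total = W₁ + W₂ = 0.29412 + 0.26110 = 0.55521 hr

Final: 0.55521 hr


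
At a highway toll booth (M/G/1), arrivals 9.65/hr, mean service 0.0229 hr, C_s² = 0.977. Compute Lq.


ρ = λ·E[S] = 9.65·0.0229 = 0.2210
Lq = ρ²(1+C_s²)/(2(1−ρ)) = 0.04883·(1+0.977)/(2·0.7790)
= 0.04883·1.9770/1.5580 = 0.06197

Final: 0.06197


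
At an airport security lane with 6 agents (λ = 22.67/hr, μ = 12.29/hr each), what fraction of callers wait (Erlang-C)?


a = λ/μ = 1.8446; ρ = a/6 = 0.3074
P₀ = 0.157948 (from M/M/c formula)
C(c,a) = [a^c/(c!(1−ρ))]·P₀ = [39.39107/(720·0.6926)]·0.157948
= 0.07900·0.157948 = 0.012477

Final: 0.012477


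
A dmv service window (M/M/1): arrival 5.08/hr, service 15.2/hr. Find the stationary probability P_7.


ρ = 5.08/15.2 = 0.3342
P_n = (1−ρ)·ρ^n = (1 − 0.3342)·0.3342^7 = 0.6658·0.0004657 = 0.0003101

Final: 0.0003101


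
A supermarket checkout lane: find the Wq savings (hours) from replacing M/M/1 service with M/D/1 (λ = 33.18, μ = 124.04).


ρ = 33.18/124.04 = 0.2675
Wq(M/M/1) = ρ/(μ−λ) = 0.2675/90.86 = 0.002944 hr
Wq(M/D/1) = ρ/(2(μ−λ)) = 0.001472 hr
Savings = 0.002944 − 0.001472 = 0.001472 hr

Final: 0.001472 hr


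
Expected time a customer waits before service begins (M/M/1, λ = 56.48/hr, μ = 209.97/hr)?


ρ = 56.48/209.97 = 0.2690
Wq = ρ/(μ−λ) = 0.2690/(209.97 − 56.48) = 0.2690/153.49 = 0.001752 hr

Final: 0.001752 hr


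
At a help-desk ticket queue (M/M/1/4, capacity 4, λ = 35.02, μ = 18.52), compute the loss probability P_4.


ρ = λ/μ = 35.02/18.52 = 1.8909
P_K = (1−ρ)ρ^K/(1−ρ^(K+1)) = (-0.8909·12.784997)/(1 − 24.175518)
= -11.390521/-23.175518 = 0.491489

Final: 0.491489


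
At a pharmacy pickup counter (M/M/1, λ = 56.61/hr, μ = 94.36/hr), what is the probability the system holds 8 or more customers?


ρ = 56.61/94.36 = 0.5999
P(N ≥ n) = ρ^n = 0.5999^8 = 0.016782

Final: 0.016782


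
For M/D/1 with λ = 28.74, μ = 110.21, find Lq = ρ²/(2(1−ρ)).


ρ = 28.74/110.21 = 0.2608
M/D/1: Lq = ρ²/(2(1−ρ)) = 0.06800/(2·0.7392) = 0.04600

Final: 0.04600


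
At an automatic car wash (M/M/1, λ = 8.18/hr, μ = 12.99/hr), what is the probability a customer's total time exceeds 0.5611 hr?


W ~ Exponential(μ−λ) for M/M/1.
μ − λ = 12.99 − 8.18 = 4.8100
P(W > t) = e^{−(μ−λ)t} = e^{−2.6989} = 0.067280

Final: 0.067280


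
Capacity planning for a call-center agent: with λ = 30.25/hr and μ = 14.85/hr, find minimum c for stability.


Stability requires cμ > λ ⇔ c > λ/μ.
λ/μ = 30.25/14.85 = 2.0370
Minimum integer c = ⌊2.0370⌋ + 1 = 3
Check: 3·14.85 = 44.55 > 30.25, while 2·14.85 = 29.70 ≤ 30.25

Final: 3 servers


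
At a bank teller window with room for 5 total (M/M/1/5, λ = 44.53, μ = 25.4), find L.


ρ = 44.53/25.4 = 1.7531
L = ρ[1 − (K+1)ρ^K + Kρ^(K+1)] / [(1−ρ)(1−ρ^(K+1))]
Numerator: 1.7531·(1 − 6·16.561318 + 5·29.034468) = 82.055172
Denominator: (-0.7531)·(-28.034468) = 21.114148
L = 82.055172/21.114148 = 3.8863

Final: 3.8863


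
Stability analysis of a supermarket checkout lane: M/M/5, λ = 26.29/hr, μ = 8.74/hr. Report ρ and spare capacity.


Total capacity cμ = 5·8.74 = 43.70/hr
ρ = λ/(cμ) = 26.29/43.70 = 0.6016
Stable ⇔ ρ < 1: YES
Spare capacity = cμ − λ = 43.70 − 26.29 = 17.41/hr

Final: ρ = 0.6016; stable; margin = 17.41/hr


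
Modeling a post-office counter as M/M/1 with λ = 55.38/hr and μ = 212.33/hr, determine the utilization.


ρ = λ/μ = 55.38/212.33 = 0.2608

Final: 0.2608


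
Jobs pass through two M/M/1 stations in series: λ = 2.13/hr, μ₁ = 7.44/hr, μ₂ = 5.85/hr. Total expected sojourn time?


Each node sees arrival rate λ = 2.13/hr (tandem ⇒ throughput preserved).
W₁ = 1/(μ₁−λ) = 1/(7.44−2.13) = 0.18832 hr
W₂ = 1/(μ₂−λ) = 1/(5.85−2.13) = 0.26882 hr
W_total = W₁ + W₂ = 0.18832 + 0.26882 = 0.45714 hr

Final: 0.45714 hr


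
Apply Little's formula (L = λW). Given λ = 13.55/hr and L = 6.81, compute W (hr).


W = L/λ = 6.81/13.55 = 0.5026 hr

Final: 0.5026 hr


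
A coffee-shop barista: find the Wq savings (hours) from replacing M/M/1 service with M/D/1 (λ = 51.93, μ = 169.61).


ρ = 51.93/169.61 = 0.3062
Wq(M/M/1) = ρ/(μ−λ) = 0.3062/117.68 = 0.002602 hr
Wq(M/D/1) = ρ/(2(μ−λ)) = 0.001301 hr
Savings = 0.002602 − 0.001301 = 0.001301 hr

Final: 0.001301 hr


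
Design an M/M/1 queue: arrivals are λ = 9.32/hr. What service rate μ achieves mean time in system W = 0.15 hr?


W = 1/(μ−λ) ⇒ μ − λ = 1/W = 1/0.15 = 6.6667
μ = λ + 1/W = 9.32 + 6.6667 = 15.9867 per hr

Final: 15.9867 /hr


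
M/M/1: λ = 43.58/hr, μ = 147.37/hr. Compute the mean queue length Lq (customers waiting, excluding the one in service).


ρ = 43.58/147.37 = 0.2957
Lq = ρ²/(1−ρ) = 0.08745/0.7043 = 0.1242

Final: 0.1242


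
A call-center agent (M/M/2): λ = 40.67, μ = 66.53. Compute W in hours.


a = 0.6113; ρ = 0.3057; P₀ = 0.531802
Lq = P₀·a^c·ρ/(c!(1−ρ)²) = 0.06299
Wq = Lq/λ = 0.06299/40.67 = 0.001549 hr
W = Wq + 1/μ = 0.001549 + 0.01503 = 0.01658 hr

Final: 0.01658 hr


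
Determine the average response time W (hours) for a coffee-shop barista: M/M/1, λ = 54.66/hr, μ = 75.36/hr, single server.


W = 1/(μ−λ) = 1/(75.36 − 54.66) = 1/20.70 = 0.04831 hr

Final: 0.04831 hr


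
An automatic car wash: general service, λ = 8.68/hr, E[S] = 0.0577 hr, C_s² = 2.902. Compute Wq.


ρ = λ·E[S] = 8.68·0.0577 = 0.5008
E[S²] = E[S]²(1+C_s²) = 0.0577²·(1+2.902) = 0.012991
Wq = λ·E[S²]/(2(1−ρ)) = 8.68·0.012991/(2·0.4992) = 0.11295 hr

Final: 0.11295 hr


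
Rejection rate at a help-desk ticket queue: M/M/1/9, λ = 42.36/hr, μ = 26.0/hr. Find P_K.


ρ = λ/μ = 42.36/26.0 = 1.6292
P_K = (1−ρ)ρ^K/(1−ρ^(K+1)) = (-0.6292·80.880426)/(1 − 131.772879)
= -50.892453/-130.772879 = 0.389167

Final: 0.389167


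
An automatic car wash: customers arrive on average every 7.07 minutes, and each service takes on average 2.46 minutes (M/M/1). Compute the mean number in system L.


λ = 60/7.07 = 8.4866 /hr
μ = 60/2.46 = 24.3902 /hr
ρ = λ/μ = 8.4866/24.3902 = 0.3479
L = ρ/(1−ρ) = 0.3479/0.6521 = 0.5336

Final: 0.5336


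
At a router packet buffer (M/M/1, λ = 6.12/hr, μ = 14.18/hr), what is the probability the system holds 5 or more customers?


ρ = 6.12/14.18 = 0.4316
P(N ≥ n) = ρ^n = 0.4316^5 = 0.014975

Final: 0.014975


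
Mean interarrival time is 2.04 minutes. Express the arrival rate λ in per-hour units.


λ = 1/(interarrival time) in consistent units.
1 hour = 60 min, so λ = 60/2.04 = 29.4118 per hour

Final: 29.4118 /hr


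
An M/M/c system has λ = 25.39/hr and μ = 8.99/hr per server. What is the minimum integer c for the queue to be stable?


Stability requires cμ > λ ⇔ c > λ/μ.
λ/μ = 25.39/8.99 = 2.8242
Minimum integer c = ⌊2.8242⌋ + 1 = 3
Check: 3·8.99 = 26.97 > 25.39, while 2·8.99 = 17.98 ≤ 25.39

Final: 3 servers


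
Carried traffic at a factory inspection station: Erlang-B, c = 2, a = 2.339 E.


B(2,2.339) = 0.450322 (Erlang-B)
Carried load = a(1 − B) = 2.339·(1 − 0.450322) = 2.339·0.549678 = 1.2857 E

Final: 1.2857 Erlangs


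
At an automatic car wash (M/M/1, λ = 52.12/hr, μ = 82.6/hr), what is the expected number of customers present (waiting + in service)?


ρ = λ/μ = 52.12/82.6 = 0.6310
L = ρ/(1−ρ) = 0.6310/(1 − 0.6310) = 0.6310/0.3690 = 1.7100

Final: 1.7100


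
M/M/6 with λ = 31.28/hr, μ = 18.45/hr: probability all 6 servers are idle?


a = λ/μ = 31.28/18.45 = 1.6954; ρ = a/c = 0.2826
Σ_{k=0}^{5} a^k/k! (terms k=0..5) = 1.00000 + 1.69539 + 1.43718 + 0.81219 + 0.34425 + 0.11673 = 5.40574
Tail: a^6/(6!(1−ρ)) = 23.74774/(720·0.7174) = 0.04597
P₀ = 1/(5.40574 + 0.04597) = 1/5.45171 = 0.183429

Final: 0.183429


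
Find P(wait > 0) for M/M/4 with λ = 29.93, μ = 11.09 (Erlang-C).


a = λ/μ = 2.6988; ρ = a/4 = 0.6747
P₀ = 0.057431 (from M/M/c formula)
C(c,a) = [a^c/(c!(1−ρ))]·P₀ = [53.05187/(24·0.3253)]·0.057431
= 6.79539·0.057431 = 0.390264

Final: 0.390264


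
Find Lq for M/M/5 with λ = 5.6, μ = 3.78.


a = λ/μ = 1.4815; ρ = a/5 = 0.2963
P₀ = 0.226962
Lq = P₀·a^c·ρ / (c!·(1−ρ)²) = 0.226962·7.13643·0.2963/(120·0.49520)
= 0.008076

Final: 0.008076


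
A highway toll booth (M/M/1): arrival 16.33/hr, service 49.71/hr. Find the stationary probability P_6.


ρ = 16.33/49.71 = 0.3285
P_n = (1−ρ)·ρ^n = (1 − 0.3285)·0.3285^6 = 0.6715·0.001257 = 0.0008439

Final: 0.0008439


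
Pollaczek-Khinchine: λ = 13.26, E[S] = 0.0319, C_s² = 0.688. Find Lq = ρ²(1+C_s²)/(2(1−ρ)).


ρ = λ·E[S] = 13.26·0.0319 = 0.4230
Lq = ρ²(1+C_s²)/(2(1−ρ)) = 0.1789·(1+0.688)/(2·0.5770)
= 0.1789·1.6880/1.1540 = 0.26172

Final: 0.26172


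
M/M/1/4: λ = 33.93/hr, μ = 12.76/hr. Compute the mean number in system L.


ρ = 33.93/12.76 = 2.6591
L = ρ[1 − (K+1)ρ^K + Kρ^(K+1)] / [(1−ρ)(1−ρ^(K+1))]
Numerator: 2.6591·(1 − 5·49.995710 + 4·132.943138) = 751.974961
Denominator: (-1.6591)·(-131.943138) = 218.905661
L = 751.974961/218.905661 = 3.4352

Final: 3.4352


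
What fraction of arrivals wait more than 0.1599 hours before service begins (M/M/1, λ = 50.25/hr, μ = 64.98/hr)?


ρ = 50.25/64.98 = 0.7733
P(Wq > t) = ρ·e^{−(μ−λ)t} = 0.7733·e^{−2.3553}
= 0.7733·0.094862 = 0.073359

Final: 0.073359


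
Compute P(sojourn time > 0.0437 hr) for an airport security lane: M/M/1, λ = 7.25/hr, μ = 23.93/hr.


W ~ Exponential(μ−λ) for M/M/1.
μ − λ = 23.93 − 7.25 = 16.6800
P(W > t) = e^{−(μ−λ)t} = e^{−0.7289} = 0.482432

Final: 0.482432


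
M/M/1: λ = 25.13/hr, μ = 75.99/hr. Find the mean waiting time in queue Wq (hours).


ρ = 25.13/75.99 = 0.3307
Wq = ρ/(μ−λ) = 0.3307/(75.99 − 25.13) = 0.3307/50.86 = 0.006502 hr

Final: 0.006502 hr


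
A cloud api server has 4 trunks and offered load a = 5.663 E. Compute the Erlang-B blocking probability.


B(c,a) = (a^c/c!) / Σ_{k=0}^{c} a^k/k!
a^4/4! = 42.852386
Σ terms (k=0..4): 1.00000 + 5.66300 + 16.03478 + 30.26833 + 42.85239 = 95.818498
B = 42.852386/95.818498 = 0.447225

Final: 0.447225


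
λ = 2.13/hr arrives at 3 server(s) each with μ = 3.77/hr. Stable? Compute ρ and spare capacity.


Total capacity cμ = 3·3.77 = 11.31/hr
ρ = λ/(cμ) = 2.13/11.31 = 0.1883
Stable ⇔ ρ < 1: YES
Spare capacity = cμ − λ = 11.31 − 2.13 = 9.18/hr

Final: ρ = 0.1883; stable; margin = 9.18/hr


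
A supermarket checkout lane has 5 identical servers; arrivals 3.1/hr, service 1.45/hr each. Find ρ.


ρ = λ/(cμ) = 3.1/(5·1.45) = 3.1/7.25 = 0.4276

Final: 0.4276


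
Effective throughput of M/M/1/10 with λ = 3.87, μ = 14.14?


ρ = 0.2737; P_K = (1−ρ)ρ^10/(1−ρ^11) = 0.000001713
λ_eff = λ(1 − P_K) = 3.87·(1 − 0.000001713) = 3.87·0.999998 = 3.8700 /hr

Final: 3.8700 /hr


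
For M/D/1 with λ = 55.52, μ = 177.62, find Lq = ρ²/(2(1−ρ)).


ρ = 55.52/177.62 = 0.3126
M/D/1: Lq = ρ²/(2(1−ρ)) = 0.09770/(2·0.6874) = 0.07107

Final: 0.07107


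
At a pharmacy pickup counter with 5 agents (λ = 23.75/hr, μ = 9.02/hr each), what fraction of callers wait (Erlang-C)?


a = λ/μ = 2.6330; ρ = a/5 = 0.5266
P₀ = 0.069578 (from M/M/c formula)
C(c,a) = [a^c/(c!(1−ρ))]·P₀ = [126.55677/(120·0.4734)]·0.069578
= 2.22783·0.069578 = 0.155007

Final: 0.155007


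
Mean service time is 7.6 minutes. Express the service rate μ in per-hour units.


μ = 1/(service time) in consistent units.
1 hour = 60 min, so μ = 60/7.6 = 7.8947 per hour

Final: 7.8947 /hr


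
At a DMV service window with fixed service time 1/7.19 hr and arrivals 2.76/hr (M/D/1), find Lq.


ρ = 2.76/7.19 = 0.3839
M/D/1: Lq = ρ²/(2(1−ρ)) = 0.1474/(2·0.6161) = 0.11958

Final: 0.11958


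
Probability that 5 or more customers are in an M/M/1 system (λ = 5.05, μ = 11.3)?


ρ = 5.05/11.3 = 0.4469
P(N ≥ n) = ρ^n = 0.4469^5 = 0.017826

Final: 0.017826


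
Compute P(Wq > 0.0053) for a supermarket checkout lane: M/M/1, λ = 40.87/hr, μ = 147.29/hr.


ρ = 40.87/147.29 = 0.2775
P(Wq > t) = ρ·e^{−(μ−λ)t} = 0.2775·e^{−0.5640}
= 0.2775·0.568914 = 0.157862

Final: 0.157862


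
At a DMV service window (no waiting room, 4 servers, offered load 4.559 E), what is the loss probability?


B(c,a) = (a^c/c!) / Σ_{k=0}^{c} a^k/k!
a^4/4! = 17.999777
Σ terms (k=0..4): 1.00000 + 4.55900 + 10.39224 + 15.79274 + 17.99978 = 49.743759
B = 17.999777/49.743759 = 0.361850

Final: 0.361850


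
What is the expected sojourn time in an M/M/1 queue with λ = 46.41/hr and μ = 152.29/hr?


W = 1/(μ−λ) = 1/(152.29 − 46.41) = 1/105.88 = 0.009445 hr

Final: 0.009445 hr


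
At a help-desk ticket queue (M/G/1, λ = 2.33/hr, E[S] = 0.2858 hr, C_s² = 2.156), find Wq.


ρ = λ·E[S] = 2.33·0.2858 = 0.6659
E[S²] = E[S]²(1+C_s²) = 0.2858²·(1+2.156) = 0.257787
Wq = λ·E[S²]/(2(1−ρ)) = 2.33·0.257787/(2·0.3341) = 0.89894 hr

Final: 0.89894 hr


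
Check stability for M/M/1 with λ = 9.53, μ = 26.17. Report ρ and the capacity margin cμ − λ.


Total capacity cμ = 1·26.17 = 26.17/hr
ρ = λ/(cμ) = 9.53/26.17 = 0.3642
Stable ⇔ ρ < 1: YES
Spare capacity = cμ − λ = 26.17 − 9.53 = 16.64/hr

Final: ρ = 0.3642; stable; margin = 16.64/hr


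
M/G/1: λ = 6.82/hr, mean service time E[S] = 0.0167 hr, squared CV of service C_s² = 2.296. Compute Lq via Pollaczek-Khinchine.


ρ = λ·E[S] = 6.82·0.0167 = 0.1139
Lq = ρ²(1+C_s²)/(2(1−ρ)) = 0.01297·(1+2.296)/(2·0.8861)
= 0.01297·3.2960/1.7722 = 0.02413

Final: 0.02413


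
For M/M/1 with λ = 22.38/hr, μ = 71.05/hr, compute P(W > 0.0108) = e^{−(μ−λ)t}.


W ~ Exponential(μ−λ) for M/M/1.
μ − λ = 71.05 − 22.38 = 48.6700
P(W > t) = e^{−(μ−λ)t} = e^{−0.5256} = 0.591179

Final: 0.591179


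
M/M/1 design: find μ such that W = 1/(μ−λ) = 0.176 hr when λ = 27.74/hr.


W = 1/(μ−λ) ⇒ μ − λ = 1/W = 1/0.176 = 5.6818
μ = λ + 1/W = 27.74 + 5.6818 = 33.4218 per hr

Final: 33.4218 /hr


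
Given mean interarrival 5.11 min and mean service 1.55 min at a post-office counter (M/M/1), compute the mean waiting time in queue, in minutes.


λ = 60/5.11 = 11.7417 /hr
μ = 60/1.55 = 38.7097 /hr
ρ = λ/μ = 11.7417/38.7097 = 0.3033
Wq = ρ/(μ−λ) = 0.3033/(38.7097−11.7417) = 0.01125 hr
In minutes: 0.01125·60 = 0.6749 min

Final: 0.6749 min


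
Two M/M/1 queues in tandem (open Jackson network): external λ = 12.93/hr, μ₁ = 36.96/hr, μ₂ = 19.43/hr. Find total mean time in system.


Each node sees arrival rate λ = 12.93/hr (tandem ⇒ throughput preserved).
W₁ = 1/(μ₁−λ) = 1/(36.96−12.93) = 0.04161 hr
W₂ = 1/(μ₂−λ) = 1/(19.43−12.93) = 0.15385 hr
W_total = W₁ + W₂ = 0.04161 + 0.15385 = 0.19546 hr

Final: 0.19546 hr


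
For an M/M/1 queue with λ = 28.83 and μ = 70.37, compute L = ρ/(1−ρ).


ρ = λ/μ = 28.83/70.37 = 0.4097
L = ρ/(1−ρ) = 0.4097/(1 − 0.4097) = 0.4097/0.5903 = 0.6940

Final: 0.6940


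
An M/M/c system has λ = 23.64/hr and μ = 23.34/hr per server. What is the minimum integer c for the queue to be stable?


Stability requires cμ > λ ⇔ c > λ/μ.
λ/μ = 23.64/23.34 = 1.0129
Minimum integer c = ⌊1.0129⌋ + 1 = 2
Check: 2·23.34 = 46.68 > 23.64, while 1·23.34 = 23.34 ≤ 23.64

Final: 2 servers


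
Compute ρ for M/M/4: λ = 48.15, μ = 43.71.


ρ = λ/(cμ) = 48.15/(4·43.71) = 48.15/174.84 = 0.2754

Final: 0.2754


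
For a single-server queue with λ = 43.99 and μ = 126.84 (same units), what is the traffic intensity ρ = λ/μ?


ρ = λ/μ = 43.99/126.84 = 0.3468

Final: 0.3468


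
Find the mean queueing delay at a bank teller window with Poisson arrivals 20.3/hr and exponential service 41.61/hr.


ρ = 20.3/41.61 = 0.4879
Wq = ρ/(μ−λ) = 0.4879/(41.61 − 20.3) = 0.4879/21.31 = 0.02289 hr

Final: 0.02289 hr


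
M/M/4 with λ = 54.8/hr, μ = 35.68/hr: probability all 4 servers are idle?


a = λ/μ = 54.8/35.68 = 1.5359; ρ = a/c = 0.3840
Σ_{k=0}^{3} a^k/k! (terms k=0..3) = 1.00000 + 1.53587 + 1.17946 + 0.60383 = 4.31916
Tail: a^4/(4!(1−ρ)) = 5.56446/(24·0.6160) = 0.37636
P₀ = 1/(4.31916 + 0.37636) = 1/4.69553 = 0.212969

Final: 0.212969


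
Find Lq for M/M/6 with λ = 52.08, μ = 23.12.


a = λ/μ = 2.2526; ρ = a/6 = 0.3754
P₀ = 0.104807
Lq = P₀·a^c·ρ / (c!·(1−ρ)²) = 0.104807·130.64683·0.3754/(720·0.39008)
= 0.01830

Final: 0.01830


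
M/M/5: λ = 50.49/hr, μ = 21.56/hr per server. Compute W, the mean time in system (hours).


a = 2.3418; ρ = 0.4684; P₀ = 0.094503
Lq = P₀·a^c·ρ/(c!(1−ρ)²) = 0.09192
Wq = Lq/λ = 0.09192/50.49 = 0.001821 hr
W = Wq + 1/μ = 0.001821 + 0.04638 = 0.04820 hr

Final: 0.04820 hr


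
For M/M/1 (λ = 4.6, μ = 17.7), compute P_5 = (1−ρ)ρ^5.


ρ = 4.6/17.7 = 0.2599
P_n = (1−ρ)·ρ^n = (1 − 0.2599)·0.2599^5 = 0.7401·0.001186 = 0.0008774

Final: 0.0008774


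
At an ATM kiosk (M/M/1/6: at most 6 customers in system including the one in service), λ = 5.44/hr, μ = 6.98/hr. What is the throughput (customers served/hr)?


ρ = 0.7794; P_K = (1−ρ)ρ^6/(1−ρ^7) = 0.059909
λ_eff = λ(1 − P_K) = 5.44·(1 − 0.059909) = 5.44·0.940091 = 5.1141 /hr

Final: 5.1141 /hr


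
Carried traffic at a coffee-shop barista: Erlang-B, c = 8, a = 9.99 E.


B(8,9.99) = 0.337850 (Erlang-B)
Carried load = a(1 − B) = 9.99·(1 − 0.337850) = 9.99·0.662150 = 6.6149 E

Final: 6.6149 Erlangs


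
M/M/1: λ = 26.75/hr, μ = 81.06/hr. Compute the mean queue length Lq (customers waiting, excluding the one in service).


ρ = 26.75/81.06 = 0.3300
Lq = ρ²/(1−ρ) = 0.1089/0.6700 = 0.1625

Final: 0.1625


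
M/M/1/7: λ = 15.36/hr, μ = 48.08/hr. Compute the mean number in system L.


ρ = 15.36/48.08 = 0.3195
L = ρ[1 − (K+1)ρ^K + Kρ^(K+1)] / [(1−ρ)(1−ρ^(K+1))]
Numerator: 0.3195·(1 − 8·0.0003396 + 7·0.0001085) = 0.318842
Denominator: (0.6805)·(0.999892) = 0.680459
L = 0.318842/0.680459 = 0.4686

Final: 0.4686


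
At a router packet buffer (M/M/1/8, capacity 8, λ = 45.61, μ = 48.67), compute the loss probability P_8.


ρ = λ/μ = 45.61/48.67 = 0.9371
P_K = (1−ρ)ρ^K/(1−ρ^(K+1)) = (0.06287·0.594826)/(1 − 0.557428)
= 0.037398/0.442572 = 0.084502

Final: 0.084502


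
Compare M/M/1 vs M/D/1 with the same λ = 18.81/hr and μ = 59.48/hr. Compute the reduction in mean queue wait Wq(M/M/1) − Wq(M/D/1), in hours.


ρ = 18.81/59.48 = 0.3162
Wq(M/M/1) = ρ/(μ−λ) = 0.3162/40.67 = 0.007776 hr
Wq(M/D/1) = ρ/(2(μ−λ)) = 0.003888 hr
Savings = 0.007776 − 0.003888 = 0.003888 hr

Final: 0.003888 hr


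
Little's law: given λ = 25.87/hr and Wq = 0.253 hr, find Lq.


Lq = λWq = 25.87·0.253 = 6.5451

Final: 6.5451


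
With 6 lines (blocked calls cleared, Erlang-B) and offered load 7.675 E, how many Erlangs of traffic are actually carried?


B(6,7.675) = 0.371639 (Erlang-B)
Carried load = a(1 − B) = 7.675·(1 − 0.371639) = 7.675·0.628361 = 4.8227 E

Final: 4.8227 Erlangs


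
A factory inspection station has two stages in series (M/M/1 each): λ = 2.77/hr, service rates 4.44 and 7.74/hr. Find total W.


Each node sees arrival rate λ = 2.77/hr (tandem ⇒ throughput preserved).
W₁ = 1/(μ₁−λ) = 1/(4.44−2.77) = 0.59880 hr
W₂ = 1/(μ₂−λ) = 1/(7.74−2.77) = 0.20121 hr
W_total = W₁ + W₂ = 0.59880 + 0.20121 = 0.80001 hr

Final: 0.80001 hr


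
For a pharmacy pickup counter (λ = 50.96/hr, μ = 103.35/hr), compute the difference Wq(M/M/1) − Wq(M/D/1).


ρ = 50.96/103.35 = 0.4931
Wq(M/M/1) = ρ/(μ−λ) = 0.4931/52.39 = 0.009412 hr
Wq(M/D/1) = ρ/(2(μ−λ)) = 0.004706 hr
Savings = 0.009412 − 0.004706 = 0.004706 hr

Final: 0.004706 hr


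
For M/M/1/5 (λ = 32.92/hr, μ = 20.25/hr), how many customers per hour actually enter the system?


ρ = 1.6257; P_K = (1−ρ)ρ^5/(1−ρ^6) = 0.406917
λ_eff = λ(1 − P_K) = 32.92·(1 − 0.406917) = 32.92·0.593083 = 19.5243 /hr

Final: 19.5243 /hr


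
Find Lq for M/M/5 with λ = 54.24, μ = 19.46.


a = λ/μ = 2.7873; ρ = a/5 = 0.5575
P₀ = 0.058952
Lq = P₀·a^c·ρ / (c!·(1−ρ)²) = 0.058952·168.22255·0.5575/(120·0.19585)
= 0.23523

Final: 0.23523


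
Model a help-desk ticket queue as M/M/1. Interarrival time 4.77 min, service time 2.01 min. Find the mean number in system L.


λ = 60/4.77 = 12.5786 /hr
μ = 60/2.01 = 29.8507 /hr
ρ = λ/μ = 12.5786/29.8507 = 0.4214
L = ρ/(1−ρ) = 0.4214/0.5786 = 0.7283

Final: 0.7283


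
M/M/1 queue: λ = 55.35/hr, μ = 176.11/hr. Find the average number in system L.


ρ = λ/μ = 55.35/176.11 = 0.3143
L = ρ/(1−ρ) = 0.3143/(1 − 0.3143) = 0.3143/0.6857 = 0.4583

Final: 0.4583


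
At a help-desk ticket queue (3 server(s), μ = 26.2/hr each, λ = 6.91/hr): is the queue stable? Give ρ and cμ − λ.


Total capacity cμ = 3·26.2 = 78.60/hr
ρ = λ/(cμ) = 6.91/78.60 = 0.08791
Stable ⇔ ρ < 1: YES
Spare capacity = cμ − λ = 78.60 − 6.91 = 71.69/hr

Final: ρ = 0.08791; stable; margin = 71.69/hr


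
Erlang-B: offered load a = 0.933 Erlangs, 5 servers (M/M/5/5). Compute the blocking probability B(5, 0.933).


B(c,a) = (a^c/c!) / Σ_{k=0}^{c} a^k/k!
a^5/5! = 0.005892
Σ terms (k=0..5): 1.00000 + 0.93300 + 0.43524 + 0.13536 + 0.03157 + 0.005892 = 2.541070
B = 0.005892/2.541070 = 0.002319

Final: 0.002319


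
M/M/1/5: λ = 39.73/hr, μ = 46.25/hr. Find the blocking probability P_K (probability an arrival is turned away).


ρ = λ/μ = 39.73/46.25 = 0.8590
P_K = (1−ρ)ρ^K/(1−ρ^(K+1)) = (0.1410·0.467772)/(1 − 0.401829)
= 0.065943/0.598171 = 0.110241

Final: 0.110241


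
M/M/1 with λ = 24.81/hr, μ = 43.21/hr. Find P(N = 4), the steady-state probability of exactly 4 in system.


ρ = 24.81/43.21 = 0.5742
P_n = (1−ρ)·ρ^n = (1 − 0.5742)·0.5742^4 = 0.4258·0.108685 = 0.046281

Final: 0.046281


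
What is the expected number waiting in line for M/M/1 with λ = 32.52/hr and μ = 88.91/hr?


ρ = 32.52/88.91 = 0.3658
Lq = ρ²/(1−ρ) = 0.1338/0.6342 = 0.2109

Final: 0.2109


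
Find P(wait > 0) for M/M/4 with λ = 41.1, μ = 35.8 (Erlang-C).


a = λ/μ = 1.1480; ρ = a/4 = 0.2870
P₀ = 0.316380 (from M/M/c formula)
C(c,a) = [a^c/(c!(1−ρ))]·P₀ = [1.73714/(24·0.7130)]·0.316380
= 0.10152·0.316380 = 0.032118

Final: 0.032118


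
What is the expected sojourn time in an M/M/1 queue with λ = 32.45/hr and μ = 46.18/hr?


W = 1/(μ−λ) = 1/(46.18 − 32.45) = 1/13.73 = 0.07283 hr

Final: 0.07283 hr


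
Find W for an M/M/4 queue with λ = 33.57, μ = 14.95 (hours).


a = 2.2455; ρ = 0.5614; P₀ = 0.099318
Lq = P₀·a^c·ρ/(c!(1−ρ)²) = 0.30698
Wq = Lq/λ = 0.30698/33.57 = 0.009145 hr
W = Wq + 1/μ = 0.009145 + 0.06689 = 0.07603 hr

Final: 0.07603 hr


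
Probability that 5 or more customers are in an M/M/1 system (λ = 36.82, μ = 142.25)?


ρ = 36.82/142.25 = 0.2588
P(N ≥ n) = ρ^n = 0.2588^5 = 0.001162

Final: 0.001162


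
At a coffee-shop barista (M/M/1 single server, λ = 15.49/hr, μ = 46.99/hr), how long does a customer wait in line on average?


ρ = 15.49/46.99 = 0.3296
Wq = ρ/(μ−λ) = 0.3296/(46.99 − 15.49) = 0.3296/31.50 = 0.01046 hr

Final: 0.01046 hr


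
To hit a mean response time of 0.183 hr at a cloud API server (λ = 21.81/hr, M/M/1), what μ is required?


W = 1/(μ−λ) ⇒ μ − λ = 1/W = 1/0.183 = 5.4645
μ = λ + 1/W = 21.81 + 5.4645 = 27.2745 per hr

Final: 27.2745 /hr


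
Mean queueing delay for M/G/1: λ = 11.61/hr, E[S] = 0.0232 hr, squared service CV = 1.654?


ρ = λ·E[S] = 11.61·0.0232 = 0.2694
E[S²] = E[S]²(1+C_s²) = 0.0232²·(1+1.654) = 0.001428
Wq = λ·E[S²]/(2(1−ρ)) = 11.61·0.001428/(2·0.7306) = 0.01135 hr

Final: 0.01135 hr


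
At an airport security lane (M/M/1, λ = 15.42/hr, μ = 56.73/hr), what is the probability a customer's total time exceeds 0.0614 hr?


W ~ Exponential(μ−λ) for M/M/1.
μ − λ = 56.73 − 15.42 = 41.3100
P(W > t) = e^{−(μ−λ)t} = e^{−2.5364} = 0.079148

Final: 0.079148


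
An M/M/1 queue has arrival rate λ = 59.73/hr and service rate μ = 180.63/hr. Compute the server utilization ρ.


ρ = λ/μ = 59.73/180.63 = 0.3307

Final: 0.3307


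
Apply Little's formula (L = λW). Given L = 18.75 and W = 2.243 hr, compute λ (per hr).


λ = L/W = 18.75/2.243 = 8.3593 /hr

Final: 8.3593 /hr


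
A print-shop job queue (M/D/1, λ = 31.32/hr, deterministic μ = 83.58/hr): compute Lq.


ρ = 31.32/83.58 = 0.3747
M/D/1: Lq = ρ²/(2(1−ρ)) = 0.1404/(2·0.6253) = 0.11229

Final: 0.11229


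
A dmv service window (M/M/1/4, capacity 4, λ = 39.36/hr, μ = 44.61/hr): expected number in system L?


ρ = 39.36/44.61 = 0.8823
L = ρ[1 − (K+1)ρ^K + Kρ^(K+1)] / [(1−ρ)(1−ρ^(K+1))]
Numerator: 0.8823·(1 − 5·0.606026 + 4·0.534705) = 0.095898
Denominator: (0.1177)·(0.465295) = 0.054759
L = 0.095898/0.054759 = 1.7513

Final: 1.7513


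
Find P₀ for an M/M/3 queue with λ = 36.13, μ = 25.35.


a = λ/μ = 36.13/25.35 = 1.4252; ρ = a/c = 0.4751
Σ_{k=0}^{2} a^k/k! (terms k=0..2) = 1.00000 + 1.42525 + 1.01566 = 3.44091
Tail: a^3/(3!(1−ρ)) = 2.89514/(6·0.5249) = 0.91924
P₀ = 1/(3.44091 + 0.91924) = 1/4.36015 = 0.229350

Final: 0.229350


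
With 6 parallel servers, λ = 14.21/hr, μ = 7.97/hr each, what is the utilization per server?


ρ = λ/(cμ) = 14.21/(6·7.97) = 14.21/47.82 = 0.2972

Final: 0.2972


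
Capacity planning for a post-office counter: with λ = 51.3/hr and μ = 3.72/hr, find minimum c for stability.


Stability requires cμ > λ ⇔ c > λ/μ.
λ/μ = 51.3/3.72 = 13.7903
Minimum integer c = ⌊13.7903⌋ + 1 = 14
Check: 14·3.72 = 52.08 > 51.3, while 13·3.72 = 48.36 ≤ 51.3

Final: 14 servers


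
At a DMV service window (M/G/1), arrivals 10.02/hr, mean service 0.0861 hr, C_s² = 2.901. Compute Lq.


ρ = λ·E[S] = 10.02·0.0861 = 0.8627
Lq = ρ²(1+C_s²)/(2(1−ρ)) = 0.7443·(1+2.901)/(2·0.1373)
= 0.7443·3.9010/0.2746 = 10.57516

Final: 10.57516


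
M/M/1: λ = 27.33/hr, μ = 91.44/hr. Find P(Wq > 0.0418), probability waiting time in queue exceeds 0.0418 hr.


ρ = 27.33/91.44 = 0.2989
P(Wq > t) = ρ·e^{−(μ−λ)t} = 0.2989·e^{−2.6798}
= 0.2989·0.068577 = 0.020497

Final: 0.020497


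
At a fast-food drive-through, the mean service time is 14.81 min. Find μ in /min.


μ = 1/(service time) in consistent units.
1 minute = 1 min, so μ = 1/14.81 = 0.06752 per minute

Final: 0.06752 /min


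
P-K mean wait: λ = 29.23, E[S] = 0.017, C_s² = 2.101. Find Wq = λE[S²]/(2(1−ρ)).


ρ = λ·E[S] = 29.23·0.017 = 0.4969
E[S²] = E[S]²(1+C_s²) = 0.017²·(1+2.101) = 0.0008962
Wq = λ·E[S²]/(2(1−ρ)) = 29.23·0.0008962/(2·0.5031) = 0.02603 hr

Final: 0.02603 hr


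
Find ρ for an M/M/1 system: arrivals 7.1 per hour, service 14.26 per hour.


ρ = λ/μ = 7.1/14.26 = 0.4979

Final: 0.4979


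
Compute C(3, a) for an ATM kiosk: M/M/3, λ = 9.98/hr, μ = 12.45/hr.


a = λ/μ = 0.8016; ρ = a/3 = 0.2672
P₀ = 0.446420 (from M/M/c formula)
C(c,a) = [a^c/(c!(1−ρ))]·P₀ = [0.51509/(6·0.7328)]·0.446420
= 0.11715·0.446420 = 0.052299

Final: 0.052299


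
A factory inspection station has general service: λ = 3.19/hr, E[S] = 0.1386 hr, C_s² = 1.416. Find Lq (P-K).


ρ = λ·E[S] = 3.19·0.1386 = 0.4421
Lq = ρ²(1+C_s²)/(2(1−ρ)) = 0.1955·(1+1.416)/(2·0.5579)
= 0.1955·2.4160/1.1157 = 0.42330

Final: 0.42330


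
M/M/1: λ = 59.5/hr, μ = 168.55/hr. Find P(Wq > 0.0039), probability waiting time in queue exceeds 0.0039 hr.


ρ = 59.5/168.55 = 0.3530
P(Wq > t) = ρ·e^{−(μ−λ)t} = 0.3530·e^{−0.4253}
= 0.3530·0.653577 = 0.230720

Final: 0.230720


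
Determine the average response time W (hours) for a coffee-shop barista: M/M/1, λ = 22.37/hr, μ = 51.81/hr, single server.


W = 1/(μ−λ) = 1/(51.81 − 22.37) = 1/29.44 = 0.03397 hr

Final: 0.03397 hr


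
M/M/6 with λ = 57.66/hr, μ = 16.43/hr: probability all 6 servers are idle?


a = λ/μ = 57.66/16.43 = 3.5094; ρ = a/c = 0.5849
Σ_{k=0}^{5} a^k/k! (terms k=0..5) = 1.00000 + 3.50943 + 6.15806 + 7.20377 + 6.32029 + 4.43613 = 28.62769
Tail: a^6/(6!(1−ρ)) = 1868.19604/(720·0.4151) = 6.25091
P₀ = 1/(28.62769 + 6.25091) = 1/34.87860 = 0.028671

Final: 0.028671


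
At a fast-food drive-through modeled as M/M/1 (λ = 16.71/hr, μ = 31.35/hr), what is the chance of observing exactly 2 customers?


ρ = 16.71/31.35 = 0.5330
P_n = (1−ρ)·ρ^n = (1 − 0.5330)·0.5330^2 = 0.4670·0.284104 = 0.132673

Final: 0.132673


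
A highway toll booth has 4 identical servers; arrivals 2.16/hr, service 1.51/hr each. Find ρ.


ρ = λ/(cμ) = 2.16/(4·1.51) = 2.16/6.04 = 0.3576

Final: 0.3576


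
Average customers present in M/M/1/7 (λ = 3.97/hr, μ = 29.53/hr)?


ρ = 3.97/29.53 = 0.1344
L = ρ[1 − (K+1)ρ^K + Kρ^(K+1)] / [(1−ρ)(1−ρ^(K+1))]
Numerator: 0.1344·(1 − 8·0.0000007938 + 7·0.0000001067) = 0.134439
Denominator: (0.8656)·(1.000000) = 0.865560
L = 0.134439/0.865560 = 0.1553

Final: 0.1553


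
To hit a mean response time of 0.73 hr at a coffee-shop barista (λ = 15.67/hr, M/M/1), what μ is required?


W = 1/(μ−λ) ⇒ μ − λ = 1/W = 1/0.73 = 1.3699
μ = λ + 1/W = 15.67 + 1.3699 = 17.0399 per hr

Final: 17.0399 /hr


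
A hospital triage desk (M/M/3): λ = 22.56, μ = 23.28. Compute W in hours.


a = 0.9691; ρ = 0.3230; P₀ = 0.375563
Lq = P₀·a^c·ρ/(c!(1−ρ)²) = 0.04015
Wq = Lq/λ = 0.04015/22.56 = 0.001780 hr
W = Wq + 1/μ = 0.001780 + 0.04296 = 0.04474 hr

Final: 0.04474 hr


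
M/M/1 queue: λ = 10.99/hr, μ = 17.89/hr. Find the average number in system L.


ρ = λ/μ = 10.99/17.89 = 0.6143
L = ρ/(1−ρ) = 0.6143/(1 − 0.6143) = 0.6143/0.3857 = 1.5928

Final: 1.5928


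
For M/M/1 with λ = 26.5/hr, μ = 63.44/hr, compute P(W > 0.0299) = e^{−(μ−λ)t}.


W ~ Exponential(μ−λ) for M/M/1.
μ − λ = 63.44 − 26.5 = 36.9400
P(W > t) = e^{−(μ−λ)t} = e^{−1.1045} = 0.331375

Final: 0.331375


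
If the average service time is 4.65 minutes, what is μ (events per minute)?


μ = 1/(service time) in consistent units.
1 minute = 1 min, so μ = 1/4.65 = 0.2151 per minute

Final: 0.2151 /min


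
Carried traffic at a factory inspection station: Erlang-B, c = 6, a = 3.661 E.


B(6,3.661) = 0.093278 (Erlang-B)
Carried load = a(1 − B) = 3.661·(1 − 0.093278) = 3.661·0.906722 = 3.3195 E

Final: 3.3195 Erlangs


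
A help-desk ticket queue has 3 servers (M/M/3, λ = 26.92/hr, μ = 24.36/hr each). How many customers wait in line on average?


a = λ/μ = 1.1051; ρ = a/3 = 0.3684
P₀ = 0.325542
Lq = P₀·a^c·ρ / (c!·(1−ρ)²) = 0.325542·1.34956·0.3684/(6·0.39896)
= 0.06761

Final: 0.06761


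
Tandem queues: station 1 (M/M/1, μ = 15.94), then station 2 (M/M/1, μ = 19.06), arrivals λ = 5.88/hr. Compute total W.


Each node sees arrival rate λ = 5.88/hr (tandem ⇒ throughput preserved).
W₁ = 1/(μ₁−λ) = 1/(15.94−5.88) = 0.09940 hr
W₂ = 1/(μ₂−λ) = 1/(19.06−5.88) = 0.07587 hr
W_total = W₁ + W₂ = 0.09940 + 0.07587 = 0.17528 hr

Final: 0.17528 hr


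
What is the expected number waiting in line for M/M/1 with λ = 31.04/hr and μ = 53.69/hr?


ρ = 31.04/53.69 = 0.5781
Lq = ρ²/(1−ρ) = 0.3342/0.4219 = 0.7923

Final: 0.7923


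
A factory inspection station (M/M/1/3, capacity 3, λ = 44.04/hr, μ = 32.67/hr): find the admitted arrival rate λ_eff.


ρ = 1.3480; P_K = (1−ρ)ρ^3/(1−ρ^4) = 0.370321
λ_eff = λ(1 − P_K) = 44.04·(1 − 0.370321) = 44.04·0.629679 = 27.7311 /hr

Final: 27.7311 /hr


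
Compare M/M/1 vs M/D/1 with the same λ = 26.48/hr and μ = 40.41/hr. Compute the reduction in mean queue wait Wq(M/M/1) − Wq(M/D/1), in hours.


ρ = 26.48/40.41 = 0.6553
Wq(M/M/1) = ρ/(μ−λ) = 0.6553/13.93 = 0.04704 hr
Wq(M/D/1) = ρ/(2(μ−λ)) = 0.02352 hr
Savings = 0.04704 − 0.02352 = 0.02352 hr

Final: 0.02352 hr


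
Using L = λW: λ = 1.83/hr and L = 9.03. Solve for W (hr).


W = L/λ = 9.03/1.83 = 4.9344 hr

Final: 4.9344 hr


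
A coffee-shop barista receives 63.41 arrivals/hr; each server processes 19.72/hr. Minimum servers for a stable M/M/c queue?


Stability requires cμ > λ ⇔ c > λ/μ.
λ/μ = 63.41/19.72 = 3.2155
Minimum integer c = ⌊3.2155⌋ + 1 = 4
Check: 4·19.72 = 78.88 > 63.41, while 3·19.72 = 59.16 ≤ 63.41

Final: 4 servers


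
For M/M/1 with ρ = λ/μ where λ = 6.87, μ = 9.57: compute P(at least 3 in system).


ρ = 6.87/9.57 = 0.7179
P(N ≥ n) = ρ^n = 0.7179^3 = 0.369943

Final: 0.369943


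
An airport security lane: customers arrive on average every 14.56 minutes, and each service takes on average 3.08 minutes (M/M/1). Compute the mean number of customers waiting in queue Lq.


λ = 60/14.56 = 4.1209 /hr
μ = 60/3.08 = 19.4805 /hr
ρ = λ/μ = 4.1209/19.4805 = 0.2115
Lq = ρ²/(1−ρ) = 0.04475/0.7885 = 0.05675

Final: 0.05675


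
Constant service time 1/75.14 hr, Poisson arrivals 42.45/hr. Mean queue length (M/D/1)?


ρ = 42.45/75.14 = 0.5649
M/D/1: Lq = ρ²/(2(1−ρ)) = 0.3192/(2·0.4351) = 0.36681

Final: 0.36681


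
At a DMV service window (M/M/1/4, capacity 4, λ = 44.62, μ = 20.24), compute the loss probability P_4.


ρ = λ/μ = 44.62/20.24 = 2.2045
P_K = (1−ρ)ρ^K/(1−ρ^(K+1)) = (-1.2045·23.619801)/(1 − 52.070925)
= -28.451124/-51.070925 = 0.557090

Final: 0.557090


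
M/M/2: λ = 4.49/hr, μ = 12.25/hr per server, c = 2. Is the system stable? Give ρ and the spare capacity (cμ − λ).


Total capacity cμ = 2·12.25 = 24.50/hr
ρ = λ/(cμ) = 4.49/24.50 = 0.1833
Stable ⇔ ρ < 1: YES
Spare capacity = cμ − λ = 24.50 − 4.49 = 20.01/hr

Final: ρ = 0.1833; stable; margin = 20.01/hr


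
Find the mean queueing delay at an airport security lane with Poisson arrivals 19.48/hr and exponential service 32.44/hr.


ρ = 19.48/32.44 = 0.6005
Wq = ρ/(μ−λ) = 0.6005/(32.44 − 19.48) = 0.6005/12.96 = 0.04633 hr

Final: 0.04633 hr


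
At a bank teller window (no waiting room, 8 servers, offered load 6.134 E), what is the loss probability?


B(c,a) = (a^c/c!) / Σ_{k=0}^{c} a^k/k!
a^8/8! = 49.708385
Σ terms (k=0..8): 1.00000 + 6.13400 + 18.81298 + 38.46627 + 58.98802 + 72.36651 + 73.98269 + 64.82998 + 49.70838 = 384.288832
B = 49.708385/384.288832 = 0.129352

Final: 0.129352


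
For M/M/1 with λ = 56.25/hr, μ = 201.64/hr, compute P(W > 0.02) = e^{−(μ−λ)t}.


W ~ Exponential(μ−λ) for M/M/1.
μ − λ = 201.64 − 56.25 = 145.3900
P(W > t) = e^{−(μ−λ)t} = e^{−2.9078} = 0.054596

Final: 0.054596


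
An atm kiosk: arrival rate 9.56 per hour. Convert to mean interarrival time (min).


Mean interarrival time = 1/λ = 1/9.56 hour = 0.10460 hour
In minutes: 0.10460 × 60 = 6.2762 min

Final: 6.2762 min


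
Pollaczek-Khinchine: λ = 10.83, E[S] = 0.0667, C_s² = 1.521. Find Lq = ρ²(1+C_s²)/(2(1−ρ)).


ρ = λ·E[S] = 10.83·0.0667 = 0.7224
Lq = ρ²(1+C_s²)/(2(1−ρ)) = 0.5218·(1+1.521)/(2·0.2776)
= 0.5218·2.5210/0.5553 = 2.36903

Final: 2.36903


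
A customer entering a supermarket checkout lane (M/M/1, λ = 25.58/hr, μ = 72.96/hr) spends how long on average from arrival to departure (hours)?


W = 1/(μ−λ) = 1/(72.96 − 25.58) = 1/47.38 = 0.02111 hr

Final: 0.02111 hr


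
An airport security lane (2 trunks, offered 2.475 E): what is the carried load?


B(2,2.475) = 0.468477 (Erlang-B)
Carried load = a(1 − B) = 2.475·(1 − 0.468477) = 2.475·0.531523 = 1.3155 E

Final: 1.3155 Erlangs


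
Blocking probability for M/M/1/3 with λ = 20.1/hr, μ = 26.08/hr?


ρ = λ/μ = 20.1/26.08 = 0.7707
P_K = (1−ρ)ρ^K/(1−ρ^(K+1)) = (0.2293·0.457789)/(1 − 0.352821)
= 0.104969/0.647179 = 0.162194

Final: 0.162194


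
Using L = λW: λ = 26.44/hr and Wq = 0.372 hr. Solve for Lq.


Lq = λWq = 26.44·0.372 = 9.8357

Final: 9.8357


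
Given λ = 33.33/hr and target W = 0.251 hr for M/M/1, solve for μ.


W = 1/(μ−λ) ⇒ μ − λ = 1/W = 1/0.251 = 3.9841
μ = λ + 1/W = 33.33 + 3.9841 = 37.3141 per hr

Final: 37.3141 /hr


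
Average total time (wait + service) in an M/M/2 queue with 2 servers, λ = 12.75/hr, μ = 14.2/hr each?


a = 0.8979; ρ = 0.4489; P₀ = 0.380316
Lq = P₀·a^c·ρ/(c!(1−ρ)²) = 0.22665
Wq = Lq/λ = 0.22665/12.75 = 0.01778 hr
W = Wq + 1/μ = 0.01778 + 0.07042 = 0.08820 hr

Final: 0.08820 hr


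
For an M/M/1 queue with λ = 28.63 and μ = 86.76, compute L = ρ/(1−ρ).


ρ = λ/μ = 28.63/86.76 = 0.3300
L = ρ/(1−ρ) = 0.3300/(1 − 0.3300) = 0.3300/0.6700 = 0.4925

Final: 0.4925


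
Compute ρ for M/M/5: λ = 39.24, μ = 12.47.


ρ = λ/(cμ) = 39.24/(5·12.47) = 39.24/62.35 = 0.6294

Final: 0.6294


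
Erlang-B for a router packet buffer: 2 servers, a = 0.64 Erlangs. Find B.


B(c,a) = (a^c/c!) / Σ_{k=0}^{c} a^k/k!
a^2/2! = 0.204800
Σ terms (k=0..2): 1.00000 + 0.64000 + 0.20480 = 1.844800
B = 0.204800/1.844800 = 0.111015

Final: 0.111015


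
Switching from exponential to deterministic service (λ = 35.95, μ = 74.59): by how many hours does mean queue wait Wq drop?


ρ = 35.95/74.59 = 0.4820
Wq(M/M/1) = ρ/(μ−λ) = 0.4820/38.64 = 0.01247 hr
Wq(M/D/1) = ρ/(2(μ−λ)) = 0.006237 hr
Savings = 0.01247 − 0.006237 = 0.006237 hr

Final: 0.006237 hr
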